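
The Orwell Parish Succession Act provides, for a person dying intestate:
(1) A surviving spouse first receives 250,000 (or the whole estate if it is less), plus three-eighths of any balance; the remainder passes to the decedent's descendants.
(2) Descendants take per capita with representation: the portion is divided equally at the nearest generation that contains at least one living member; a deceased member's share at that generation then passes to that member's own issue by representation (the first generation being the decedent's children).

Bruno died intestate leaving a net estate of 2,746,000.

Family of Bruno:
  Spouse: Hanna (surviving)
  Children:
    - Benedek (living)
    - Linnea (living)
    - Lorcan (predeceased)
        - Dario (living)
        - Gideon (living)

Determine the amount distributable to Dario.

Hanna first takes 250,000, leaving a balance of 2,496,000. Hanna then takes three-eighths of the balance (936,000), for a total of 1,186,000. The remaining 1,560,000 passes to the descendants.
The descendants' portion (1,560,000) is divided into 3 shares of 520,000: Benedek and Linnea each take 520,000; Lorcan's 520,000 share passes to Lorcan's issue.
Lorcan's share (520,000) is divided into 2 shares of 260,000: Dario and Gideon each take 260,000.

Dario receives 260,000.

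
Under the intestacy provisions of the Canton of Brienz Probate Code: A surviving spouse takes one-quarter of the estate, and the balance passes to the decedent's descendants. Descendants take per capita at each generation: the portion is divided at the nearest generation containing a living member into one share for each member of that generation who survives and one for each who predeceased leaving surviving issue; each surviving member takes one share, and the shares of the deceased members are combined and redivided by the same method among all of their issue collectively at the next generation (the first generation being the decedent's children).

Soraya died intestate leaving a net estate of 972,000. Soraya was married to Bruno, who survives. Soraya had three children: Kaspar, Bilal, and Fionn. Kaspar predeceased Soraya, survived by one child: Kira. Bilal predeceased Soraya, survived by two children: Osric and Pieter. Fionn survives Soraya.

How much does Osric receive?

Osric receives 162,000.

Bruno takes one-quarter of 972,000 = 243,000. The remaining 729,000 passes to the descendants.
The descendants' portion (729,000) is divided at the children's generation into 3 shares of 243,000. Fionn takes 243,000. The 2 shares of the deceased (Kaspar and Bilal) are combined into a pool of 486,000.
That pool (486,000) is divided at the grandchildren's generation equally among Kira, Osric, and Pieter: 162,000 each.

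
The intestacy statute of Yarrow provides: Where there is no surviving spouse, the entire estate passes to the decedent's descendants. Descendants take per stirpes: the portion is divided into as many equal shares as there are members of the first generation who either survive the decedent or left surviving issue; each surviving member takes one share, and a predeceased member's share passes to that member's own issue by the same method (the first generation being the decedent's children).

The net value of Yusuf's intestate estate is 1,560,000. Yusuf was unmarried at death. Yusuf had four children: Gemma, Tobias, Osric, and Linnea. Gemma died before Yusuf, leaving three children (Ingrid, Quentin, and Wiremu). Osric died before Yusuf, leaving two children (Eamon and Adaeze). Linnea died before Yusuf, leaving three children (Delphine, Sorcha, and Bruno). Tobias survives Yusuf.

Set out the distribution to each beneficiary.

The entire 1,560,000 passes to the descendants.
That amount (1,560,000) is divided into 4 shares of 390,000: Tobias takes 390,000; Gemma's 390,000 share passes to Gemma's issue; Osric's 390,000 share passes to Osric's issue; Linnea's 390,000 share passes to Linnea's issue.
Gemma's share (390,000) is divided into 3 shares of 130,000: Ingrid, Quentin, and Wiremu each take 130,000.
Osric's share (390,000) is divided into 2 shares of 195,000: Eamon and Adaeze each take 195,000.
Linnea's share (390,000) is divided into 3 shares of 130,000: Delphine, Sorcha, and Bruno each take 130,000.

Ingrid: 130,000; Quentin: 130,000; Wiremu: 130,000; Tobias: 390,000; Eamon: 195,000; Adaeze: 195,000; Delphine: 130,000; Sorcha: 130,000; Bruno: 130,000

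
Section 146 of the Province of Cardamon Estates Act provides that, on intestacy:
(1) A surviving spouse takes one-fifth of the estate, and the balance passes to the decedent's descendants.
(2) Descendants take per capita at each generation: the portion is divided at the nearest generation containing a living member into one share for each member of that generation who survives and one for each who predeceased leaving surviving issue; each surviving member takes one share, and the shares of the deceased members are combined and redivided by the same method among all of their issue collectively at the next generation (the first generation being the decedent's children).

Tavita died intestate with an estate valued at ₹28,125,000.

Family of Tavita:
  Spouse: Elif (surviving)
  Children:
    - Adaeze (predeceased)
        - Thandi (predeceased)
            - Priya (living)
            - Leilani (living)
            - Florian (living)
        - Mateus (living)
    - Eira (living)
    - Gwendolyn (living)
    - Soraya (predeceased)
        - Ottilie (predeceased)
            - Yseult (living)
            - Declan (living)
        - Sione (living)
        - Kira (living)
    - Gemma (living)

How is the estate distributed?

Elif takes one-fifth of ₹28,125,000 = ₹5,625,000. The remaining ₹22,500,000 passes to the descendants.
The descendants' portion (₹22,500,000) is divided at the children's generation into 5 shares of ₹4,500,000. Eira, Gwendolyn, and Gemma each take ₹4,500,000. The 2 shares of the deceased (Adaeze and Soraya) are combined into a pool of ₹9,000,000.
That pool (₹9,000,000) is divided at the grandchildren's generation into 5 shares of ₹1,800,000. Mateus, Sione, and Kira each take ₹1,800,000. The 2 shares of the deceased (Thandi and Ottilie) are combined into a pool of ₹3,600,000.
That pool (₹3,600,000) is divided at the great-grandchildren's generation equally among Priya, Leilani, Florian, Yseult, and Declan: ₹720,000 each.

Elif: ₹5,625,000; Priya: ₹720,000; Leilani: ₹720,000; Florian: ₹720,000; Mateus: ₹1,800,000; Eira: ₹4,500,000; Gwendolyn: ₹4,500,000; Yseult: ₹720,000; Declan: ₹720,000; Sione: ₹1,800,000; Kira: ₹1,800,000; Gemma: ₹4,500,000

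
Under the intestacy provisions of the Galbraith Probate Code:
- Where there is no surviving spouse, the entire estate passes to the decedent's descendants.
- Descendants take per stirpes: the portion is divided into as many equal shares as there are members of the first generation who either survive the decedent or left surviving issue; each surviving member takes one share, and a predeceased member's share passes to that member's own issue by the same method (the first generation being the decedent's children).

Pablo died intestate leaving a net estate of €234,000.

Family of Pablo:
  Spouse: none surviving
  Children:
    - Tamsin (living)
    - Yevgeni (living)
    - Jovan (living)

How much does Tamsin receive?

The entire €234,000 passes to the descendants.
That amount (€234,000) is divided into 3 shares of €78,000: Tamsin, Yevgeni, and Jovan each take €78,000.

Tamsin receives €78,000.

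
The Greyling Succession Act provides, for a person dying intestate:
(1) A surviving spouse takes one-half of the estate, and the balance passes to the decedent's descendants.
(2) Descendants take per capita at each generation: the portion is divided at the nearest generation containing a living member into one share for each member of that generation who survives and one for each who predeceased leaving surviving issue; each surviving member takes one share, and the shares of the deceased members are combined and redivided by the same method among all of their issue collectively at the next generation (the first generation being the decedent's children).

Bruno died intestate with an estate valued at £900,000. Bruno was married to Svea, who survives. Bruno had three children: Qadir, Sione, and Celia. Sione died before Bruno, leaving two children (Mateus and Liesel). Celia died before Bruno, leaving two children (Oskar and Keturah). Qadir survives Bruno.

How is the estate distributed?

Svea: £450,000; Qadir: £150,000; Mateus: £75,000; Liesel: £75,000; Oskar: £75,000; Keturah: £75,000

Svea takes one-half of £900,000 = £450,000. The remaining £450,000 passes to the descendants.
The descendants' portion (£450,000) is divided at the children's generation into 3 shares of £150,000. Qadir takes £150,000. The 2 shares of the deceased (Sione and Celia) are combined into a pool of £300,000.
That pool (£300,000) is divided at the grandchildren's generation equally among Mateus, Liesel, Oskar, and Keturah: £75,000 each.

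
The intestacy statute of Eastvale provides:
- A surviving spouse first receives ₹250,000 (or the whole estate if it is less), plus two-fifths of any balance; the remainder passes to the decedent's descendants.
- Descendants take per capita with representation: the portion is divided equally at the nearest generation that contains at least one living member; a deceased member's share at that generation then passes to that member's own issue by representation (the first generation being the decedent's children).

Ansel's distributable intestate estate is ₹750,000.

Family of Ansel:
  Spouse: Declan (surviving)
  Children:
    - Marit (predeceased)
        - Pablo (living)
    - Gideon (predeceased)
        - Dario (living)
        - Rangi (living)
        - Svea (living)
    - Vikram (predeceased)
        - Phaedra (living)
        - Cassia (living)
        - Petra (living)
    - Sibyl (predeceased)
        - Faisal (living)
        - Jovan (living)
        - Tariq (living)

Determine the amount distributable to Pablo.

Declan first takes ₹250,000, leaving a balance of ₹500,000. Declan then takes two-fifths of the balance (₹200,000), for a total of ₹450,000. The remaining ₹300,000 passes to the descendants.
No child survives, so the initial division is made at the grandchildren's generation.
The descendants' portion (₹300,000) is divided into 10 shares of ₹30,000: Pablo, Dario, Rangi, Svea, Phaedra, Cassia, Petra, Faisal, Jovan, and Tariq each take ₹30,000.

Pablo receives ₹30,000.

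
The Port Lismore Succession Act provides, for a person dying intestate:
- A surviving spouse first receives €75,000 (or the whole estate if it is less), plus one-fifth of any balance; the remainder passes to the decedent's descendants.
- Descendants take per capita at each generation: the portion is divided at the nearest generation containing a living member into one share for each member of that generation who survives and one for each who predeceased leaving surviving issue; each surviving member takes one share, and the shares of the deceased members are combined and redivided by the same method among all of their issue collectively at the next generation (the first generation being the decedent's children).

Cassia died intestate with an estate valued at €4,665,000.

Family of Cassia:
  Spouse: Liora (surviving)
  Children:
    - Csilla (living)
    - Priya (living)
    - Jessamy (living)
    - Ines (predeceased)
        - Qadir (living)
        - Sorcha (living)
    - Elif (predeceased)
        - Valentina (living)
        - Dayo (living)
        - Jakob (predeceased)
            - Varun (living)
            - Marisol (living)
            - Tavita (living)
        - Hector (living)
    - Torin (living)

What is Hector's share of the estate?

Hector receives €204,000.

Liora first takes €75,000, leaving a balance of €4,590,000. Liora then takes one-fifth of the balance (€918,000), for a total of €993,000. The remaining €3,672,000 passes to the descendants.
The descendants' portion (€3,672,000) is divided at the children's generation into 6 shares of €612,000. Csilla, Priya, Jessamy, and Torin each take €612,000. The 2 shares of the deceased (Ines and Elif) are combined into a pool of €1,224,000.
That pool (€1,224,000) is divided at the grandchildren's generation into 6 shares of €204,000. Qadir, Sorcha, Valentina, Dayo, and Hector each take €204,000. The remaining share for the deceased Jakob (€204,000) is carried to the next generation.
That pool (€204,000) is divided at the great-grandchildren's generation equally among Varun, Marisol, and Tavita: €68,000 each.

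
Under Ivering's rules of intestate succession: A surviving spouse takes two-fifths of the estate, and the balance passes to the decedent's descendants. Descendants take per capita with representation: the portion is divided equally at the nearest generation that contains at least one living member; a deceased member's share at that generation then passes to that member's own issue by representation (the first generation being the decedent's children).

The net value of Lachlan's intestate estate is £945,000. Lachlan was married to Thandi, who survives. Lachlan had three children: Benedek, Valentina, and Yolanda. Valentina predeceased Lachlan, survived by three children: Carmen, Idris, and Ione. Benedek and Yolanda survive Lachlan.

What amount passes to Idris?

Idris receives £63,000.

Thandi takes two-fifths of £945,000 = £378,000. The remaining £567,000 passes to the descendants.
The descendants' portion (£567,000) is divided into 3 shares of £189,000: Benedek and Yolanda each take £189,000; Valentina's £189,000 share passes to Valentina's issue.
Valentina's share (£189,000) is divided into 3 shares of £63,000: Carmen, Idris, and Ione each take £63,000.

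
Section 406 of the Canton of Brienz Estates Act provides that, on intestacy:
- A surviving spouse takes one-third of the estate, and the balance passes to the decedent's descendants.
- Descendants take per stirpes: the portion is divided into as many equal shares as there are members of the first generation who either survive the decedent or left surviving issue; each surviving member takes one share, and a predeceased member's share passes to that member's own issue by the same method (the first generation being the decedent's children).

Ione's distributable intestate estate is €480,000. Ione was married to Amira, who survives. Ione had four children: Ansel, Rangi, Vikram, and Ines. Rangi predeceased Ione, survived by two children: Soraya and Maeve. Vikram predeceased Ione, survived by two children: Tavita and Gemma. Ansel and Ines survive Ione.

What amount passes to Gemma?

Gemma receives €40,000.

Amira takes one-third of €480,000 = €160,000. The remaining €320,000 passes to the descendants.
The descendants' portion (€320,000) is divided into 4 shares of €80,000: Ansel and Ines each take €80,000; Rangi's €80,000 share passes to Rangi's issue; Vikram's €80,000 share passes to Vikram's issue.
Rangi's share (€80,000) is divided into 2 shares of €40,000: Soraya and Maeve each take €40,000.
Vikram's share (€80,000) is divided into 2 shares of €40,000: Tavita and Gemma each take €40,000.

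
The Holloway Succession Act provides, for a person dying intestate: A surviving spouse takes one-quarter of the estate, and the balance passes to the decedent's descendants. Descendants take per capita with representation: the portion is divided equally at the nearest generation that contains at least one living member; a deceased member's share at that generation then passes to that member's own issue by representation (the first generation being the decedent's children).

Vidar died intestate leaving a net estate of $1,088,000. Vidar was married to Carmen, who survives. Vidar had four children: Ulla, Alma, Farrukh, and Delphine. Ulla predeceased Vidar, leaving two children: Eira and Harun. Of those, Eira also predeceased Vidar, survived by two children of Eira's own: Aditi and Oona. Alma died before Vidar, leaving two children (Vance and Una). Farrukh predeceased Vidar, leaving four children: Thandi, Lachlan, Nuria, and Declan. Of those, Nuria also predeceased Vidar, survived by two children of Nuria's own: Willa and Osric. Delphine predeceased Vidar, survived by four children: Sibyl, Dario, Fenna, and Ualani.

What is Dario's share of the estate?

Carmen takes one-quarter of $1,088,000 = $272,000. The remaining $816,000 passes to the descendants.
No child survives, so the initial division is made at the grandchildren's generation.
The descendants' portion ($816,000) is divided into 12 shares of $68,000: Harun, Vance, Una, Thandi, Lachlan, Declan, Sibyl, Dario, Fenna, and Ualani each take $68,000; Eira's $68,000 share passes to Eira's issue; Nuria's $68,000 share passes to Nuria's issue.
Eira's share ($68,000) is divided into 2 shares of $34,000: Aditi and Oona each take $34,000.
Nuria's share ($68,000) is divided into 2 shares of $34,000: Willa and Osric each take $34,000.

Dario receives $68,000.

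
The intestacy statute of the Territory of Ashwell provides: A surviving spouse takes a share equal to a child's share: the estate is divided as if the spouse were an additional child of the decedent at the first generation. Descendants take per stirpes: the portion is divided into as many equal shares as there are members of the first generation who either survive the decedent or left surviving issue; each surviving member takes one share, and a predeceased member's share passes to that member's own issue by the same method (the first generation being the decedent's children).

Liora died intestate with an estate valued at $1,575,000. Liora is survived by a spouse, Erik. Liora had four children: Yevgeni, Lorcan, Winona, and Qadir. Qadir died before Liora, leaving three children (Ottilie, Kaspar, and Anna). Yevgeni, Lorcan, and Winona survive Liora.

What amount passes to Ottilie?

Ottilie receives $105,000.

The spouse counts as an additional share at the children's level, so there are 5 primary shares of $315,000. Erik takes one such share ($315,000).
The children's combined portion ($1,260,000) is divided into 4 shares of $315,000: Yevgeni, Lorcan, and Winona each take $315,000; Qadir's $315,000 share passes to Qadir's issue.
Qadir's share ($315,000) is divided into 3 shares of $105,000: Ottilie, Kaspar, and Anna each take $105,000.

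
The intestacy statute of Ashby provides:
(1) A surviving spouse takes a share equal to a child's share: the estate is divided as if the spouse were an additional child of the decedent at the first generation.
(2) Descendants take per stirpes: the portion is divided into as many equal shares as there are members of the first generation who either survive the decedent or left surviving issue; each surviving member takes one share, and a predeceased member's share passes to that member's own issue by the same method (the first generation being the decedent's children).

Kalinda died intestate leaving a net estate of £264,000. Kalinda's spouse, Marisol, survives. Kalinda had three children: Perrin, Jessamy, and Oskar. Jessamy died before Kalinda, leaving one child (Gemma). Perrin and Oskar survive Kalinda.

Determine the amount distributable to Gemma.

The spouse counts as an additional share at the children's level, so there are 4 primary shares of £66,000. Marisol takes one such share (£66,000).
The children's combined portion (£198,000) is divided into 3 shares of £66,000: Perrin and Oskar each take £66,000; Jessamy's £66,000 share passes to Jessamy's issue.
Jessamy's share (£66,000) passes entirely to Gemma.

Gemma receives £66,000.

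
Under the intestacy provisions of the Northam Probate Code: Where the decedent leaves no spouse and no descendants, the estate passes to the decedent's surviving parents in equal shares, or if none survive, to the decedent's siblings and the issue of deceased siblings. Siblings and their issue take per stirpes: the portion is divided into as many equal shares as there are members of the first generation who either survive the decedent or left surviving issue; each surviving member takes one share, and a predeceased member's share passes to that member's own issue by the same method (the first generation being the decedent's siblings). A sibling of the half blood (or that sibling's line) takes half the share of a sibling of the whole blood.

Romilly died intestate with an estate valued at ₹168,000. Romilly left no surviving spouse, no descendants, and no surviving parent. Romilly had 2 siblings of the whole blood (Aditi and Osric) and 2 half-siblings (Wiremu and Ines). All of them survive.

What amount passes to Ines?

Ines receives ₹28,000.

The entire ₹168,000 passes to the siblings and their issue.
Counting each half-blood sibling's line as half a unit, there are 3 units in ₹168,000, so one unit is ₹56,000. Whole-blood lines (Aditi and Osric) take ₹56,000 each; half-blood lines (Wiremu and Ines) take ₹28,000 each.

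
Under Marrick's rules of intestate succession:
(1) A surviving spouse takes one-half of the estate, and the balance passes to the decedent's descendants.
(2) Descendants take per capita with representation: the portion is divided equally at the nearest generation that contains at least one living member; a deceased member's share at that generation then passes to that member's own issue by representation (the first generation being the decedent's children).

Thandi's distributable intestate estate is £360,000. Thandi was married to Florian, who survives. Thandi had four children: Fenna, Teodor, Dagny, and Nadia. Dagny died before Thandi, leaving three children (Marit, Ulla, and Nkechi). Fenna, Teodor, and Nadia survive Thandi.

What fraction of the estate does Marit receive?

Marit receives 1/24 of the estate.

Florian takes one-half of £360,000 = £180,000. The remaining £180,000 passes to the descendants.
The descendants' portion (£180,000) is divided into 4 shares of £45,000: Fenna, Teodor, and Nadia each take £45,000; Dagny's £45,000 share passes to Dagny's issue.
Dagny's share (£45,000) is divided into 3 shares of £15,000: Marit, Ulla, and Nkechi each take £15,000.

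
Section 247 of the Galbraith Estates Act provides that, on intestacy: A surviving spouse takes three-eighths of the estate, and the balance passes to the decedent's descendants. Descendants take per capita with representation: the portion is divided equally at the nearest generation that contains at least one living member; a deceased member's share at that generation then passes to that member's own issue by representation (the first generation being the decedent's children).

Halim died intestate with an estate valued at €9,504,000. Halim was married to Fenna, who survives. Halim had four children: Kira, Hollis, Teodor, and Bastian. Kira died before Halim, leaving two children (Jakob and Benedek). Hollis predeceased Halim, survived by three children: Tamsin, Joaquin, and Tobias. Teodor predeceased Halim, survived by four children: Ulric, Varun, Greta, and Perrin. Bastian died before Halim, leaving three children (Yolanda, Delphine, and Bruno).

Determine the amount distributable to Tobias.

Fenna takes three-eighths of €9,504,000 = €3,564,000. The remaining €5,940,000 passes to the descendants.
No child survives, so the initial division is made at the grandchildren's generation.
The descendants' portion (€5,940,000) is divided into 12 shares of €495,000: Jakob, Benedek, Tamsin, Joaquin, Tobias, Ulric, Varun, Greta, Perrin, Yolanda, Delphine, and Bruno each take €495,000.

Tobias receives €495,000.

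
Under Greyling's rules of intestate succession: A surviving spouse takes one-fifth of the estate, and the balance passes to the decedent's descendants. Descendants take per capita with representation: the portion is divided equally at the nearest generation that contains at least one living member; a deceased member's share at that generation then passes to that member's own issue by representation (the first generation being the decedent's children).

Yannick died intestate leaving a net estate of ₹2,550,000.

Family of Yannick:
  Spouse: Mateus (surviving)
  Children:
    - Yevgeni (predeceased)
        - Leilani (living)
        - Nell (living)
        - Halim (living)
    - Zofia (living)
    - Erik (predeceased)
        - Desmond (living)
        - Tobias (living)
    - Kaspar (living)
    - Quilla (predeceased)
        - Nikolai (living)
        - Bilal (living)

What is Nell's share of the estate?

Mateus takes one-fifth of ₹2,550,000 = ₹510,000. The remaining ₹2,040,000 passes to the descendants.
The descendants' portion (₹2,040,000) is divided into 5 shares of ₹408,000: Zofia and Kaspar each take ₹408,000; Yevgeni's ₹408,000 share passes to Yevgeni's issue; Erik's ₹408,000 share passes to Erik's issue; Quilla's ₹408,000 share passes to Quilla's issue.
Yevgeni's share (₹408,000) is divided into 3 shares of ₹136,000: Leilani, Nell, and Halim each take ₹136,000.
Erik's share (₹408,000) is divided into 2 shares of ₹204,000: Desmond and Tobias each take ₹204,000.
Quilla's share (₹408,000) is divided into 2 shares of ₹204,000: Nikolai and Bilal each take ₹204,000.

Nell receives ₹136,000.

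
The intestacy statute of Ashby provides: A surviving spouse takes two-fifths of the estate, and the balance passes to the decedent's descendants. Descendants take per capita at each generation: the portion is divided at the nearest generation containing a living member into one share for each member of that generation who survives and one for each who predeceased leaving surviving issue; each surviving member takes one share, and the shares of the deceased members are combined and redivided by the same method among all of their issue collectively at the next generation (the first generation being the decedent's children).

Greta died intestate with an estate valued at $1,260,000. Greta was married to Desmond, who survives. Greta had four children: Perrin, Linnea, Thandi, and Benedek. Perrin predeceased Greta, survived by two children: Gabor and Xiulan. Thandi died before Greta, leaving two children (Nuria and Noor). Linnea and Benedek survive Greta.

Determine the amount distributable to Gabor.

Gabor receives $94,500.

Desmond takes two-fifths of $1,260,000 = $504,000. The remaining $756,000 passes to the descendants.
The descendants' portion ($756,000) is divided at the children's generation into 4 shares of $189,000. Linnea and Benedek each take $189,000. The 2 shares of the deceased (Perrin and Thandi) are combined into a pool of $378,000.
That pool ($378,000) is divided at the grandchildren's generation equally among Gabor, Xiulan, Nuria, and Noor: $94,500 each.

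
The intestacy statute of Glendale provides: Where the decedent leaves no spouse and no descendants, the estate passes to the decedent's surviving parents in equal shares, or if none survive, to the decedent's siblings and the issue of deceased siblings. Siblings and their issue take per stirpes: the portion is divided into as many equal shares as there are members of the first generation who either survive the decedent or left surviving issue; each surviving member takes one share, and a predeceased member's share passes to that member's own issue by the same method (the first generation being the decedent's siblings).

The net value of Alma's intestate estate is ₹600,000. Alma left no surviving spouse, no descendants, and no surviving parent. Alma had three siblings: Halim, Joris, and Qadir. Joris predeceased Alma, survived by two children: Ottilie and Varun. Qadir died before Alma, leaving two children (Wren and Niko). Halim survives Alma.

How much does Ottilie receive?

Ottilie receives ₹100,000.

The entire ₹600,000 passes to the siblings and their issue.
That amount (₹600,000) is divided into 3 shares of ₹200,000: Halim takes ₹200,000; Joris's ₹200,000 share passes to Joris's issue; Qadir's ₹200,000 share passes to Qadir's issue.
Joris's share (₹200,000) is divided into 2 shares of ₹100,000: Ottilie and Varun each take ₹100,000.
Qadir's share (₹200,000) is divided into 2 shares of ₹100,000: Wren and Niko each take ₹100,000.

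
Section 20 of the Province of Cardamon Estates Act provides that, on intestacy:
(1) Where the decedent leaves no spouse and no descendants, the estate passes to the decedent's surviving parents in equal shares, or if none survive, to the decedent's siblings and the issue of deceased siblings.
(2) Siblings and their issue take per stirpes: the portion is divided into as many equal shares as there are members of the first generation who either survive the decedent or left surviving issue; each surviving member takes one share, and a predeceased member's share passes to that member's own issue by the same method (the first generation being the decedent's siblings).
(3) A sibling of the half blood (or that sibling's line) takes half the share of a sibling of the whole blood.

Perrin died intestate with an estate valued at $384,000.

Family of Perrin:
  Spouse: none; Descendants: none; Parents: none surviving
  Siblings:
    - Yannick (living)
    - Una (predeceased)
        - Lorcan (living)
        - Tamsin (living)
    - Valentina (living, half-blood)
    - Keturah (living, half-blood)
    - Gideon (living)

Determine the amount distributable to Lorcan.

The entire $384,000 passes to the siblings and their issue.
Counting each half-blood sibling's line as half a unit, there are 4 units in $384,000, so one unit is $96,000. Whole-blood lines (Yannick, Una, and Gideon) take $96,000 each; half-blood lines (Valentina and Keturah) take $48,000 each.
Una's share ($96,000) is divided into 2 shares of $48,000: Lorcan and Tamsin each take $48,000.

Lorcan receives $48,000.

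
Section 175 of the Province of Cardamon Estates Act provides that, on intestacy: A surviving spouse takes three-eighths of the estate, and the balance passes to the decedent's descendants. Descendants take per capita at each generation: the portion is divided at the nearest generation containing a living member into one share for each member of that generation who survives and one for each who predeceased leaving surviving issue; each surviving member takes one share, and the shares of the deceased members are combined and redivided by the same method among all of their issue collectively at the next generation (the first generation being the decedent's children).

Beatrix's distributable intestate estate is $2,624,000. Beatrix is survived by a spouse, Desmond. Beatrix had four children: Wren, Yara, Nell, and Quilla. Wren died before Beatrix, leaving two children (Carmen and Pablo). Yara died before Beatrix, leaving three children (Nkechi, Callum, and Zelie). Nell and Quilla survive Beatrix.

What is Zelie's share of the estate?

Desmond takes three-eighths of $2,624,000 = $984,000. The remaining $1,640,000 passes to the descendants.
The descendants' portion ($1,640,000) is divided at the children's generation into 4 shares of $410,000. Nell and Quilla each take $410,000. The 2 shares of the deceased (Wren and Yara) are combined into a pool of $820,000.
That pool ($820,000) is divided at the grandchildren's generation equally among Carmen, Pablo, Nkechi, Callum, and Zelie: $164,000 each.

Zelie receives $164,000.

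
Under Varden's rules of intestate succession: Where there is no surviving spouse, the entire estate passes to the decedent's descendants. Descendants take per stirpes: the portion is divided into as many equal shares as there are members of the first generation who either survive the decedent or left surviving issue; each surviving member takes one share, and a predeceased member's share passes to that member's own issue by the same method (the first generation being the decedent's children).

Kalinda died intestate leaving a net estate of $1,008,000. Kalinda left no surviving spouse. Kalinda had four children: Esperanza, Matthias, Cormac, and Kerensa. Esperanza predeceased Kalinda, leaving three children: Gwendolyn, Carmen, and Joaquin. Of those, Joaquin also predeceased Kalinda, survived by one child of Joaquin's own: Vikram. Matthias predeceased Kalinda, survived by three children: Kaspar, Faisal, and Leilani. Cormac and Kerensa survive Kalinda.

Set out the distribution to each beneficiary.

Gwendolyn: $84,000; Carmen: $84,000; Vikram: $84,000; Kaspar: $84,000; Faisal: $84,000; Leilani: $84,000; Cormac: $252,000; Kerensa: $252,000

The entire $1,008,000 passes to the descendants.
That amount ($1,008,000) is divided into 4 shares of $252,000: Cormac and Kerensa each take $252,000; Esperanza's $252,000 share passes to Esperanza's issue; Matthias's $252,000 share passes to Matthias's issue.
Esperanza's share ($252,000) is divided into 3 shares of $84,000: Gwendolyn and Carmen each take $84,000; Joaquin's $84,000 share passes to Joaquin's issue.
Joaquin's share ($84,000) passes entirely to Vikram.
Matthias's share ($252,000) is divided into 3 shares of $84,000: Kaspar, Faisal, and Leilani each take $84,000.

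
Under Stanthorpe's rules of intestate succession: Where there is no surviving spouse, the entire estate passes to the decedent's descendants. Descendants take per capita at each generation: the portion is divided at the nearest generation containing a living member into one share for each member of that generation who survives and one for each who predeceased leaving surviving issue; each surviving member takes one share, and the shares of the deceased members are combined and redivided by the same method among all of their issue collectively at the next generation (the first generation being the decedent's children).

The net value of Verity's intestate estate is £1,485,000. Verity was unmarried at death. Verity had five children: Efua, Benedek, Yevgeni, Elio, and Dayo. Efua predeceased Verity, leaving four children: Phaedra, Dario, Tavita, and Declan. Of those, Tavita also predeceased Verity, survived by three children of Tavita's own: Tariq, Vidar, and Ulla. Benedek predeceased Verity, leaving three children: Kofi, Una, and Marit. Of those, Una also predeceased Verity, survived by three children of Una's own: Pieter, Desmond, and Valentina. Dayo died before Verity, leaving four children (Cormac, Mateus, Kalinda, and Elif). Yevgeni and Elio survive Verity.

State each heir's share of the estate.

The entire £1,485,000 passes to the descendants.
That amount (£1,485,000) is divided at the children's generation into 5 shares of £297,000. Yevgeni and Elio each take £297,000. The 3 shares of the deceased (Efua, Benedek, and Dayo) are combined into a pool of £891,000.
That pool (£891,000) is divided at the grandchildren's generation into 11 shares of £81,000. Phaedra, Dario, Declan, Kofi, Marit, Cormac, Mateus, Kalinda, and Elif each take £81,000. The 2 shares of the deceased (Tavita and Una) are combined into a pool of £162,000.
That pool (£162,000) is divided at the great-grandchildren's generation equally among Tariq, Vidar, Ulla, Pieter, Desmond, and Valentina: £27,000 each.

Phaedra: £81,000; Dario: £81,000; Tariq: £27,000; Vidar: £27,000; Ulla: £27,000; Declan: £81,000; Kofi: £81,000; Pieter: £27,000; Desmond: £27,000; Valentina: £27,000; Marit: £81,000; Yevgeni: £297,000; Elio: £297,000; Cormac: £81,000; Mateus: £81,000; Kalinda: £81,000; Elif: £81,000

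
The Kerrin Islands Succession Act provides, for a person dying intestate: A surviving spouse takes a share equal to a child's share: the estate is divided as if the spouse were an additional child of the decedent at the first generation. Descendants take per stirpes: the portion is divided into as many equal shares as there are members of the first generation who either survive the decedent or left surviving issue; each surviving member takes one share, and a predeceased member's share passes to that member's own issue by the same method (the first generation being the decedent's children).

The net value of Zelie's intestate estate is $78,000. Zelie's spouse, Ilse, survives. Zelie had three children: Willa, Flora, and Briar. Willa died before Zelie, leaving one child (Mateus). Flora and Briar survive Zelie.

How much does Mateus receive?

The spouse counts as an additional share at the children's level, so there are 4 primary shares of $19,500. Ilse takes one such share ($19,500).
The children's combined portion ($58,500) is divided into 3 shares of $19,500: Flora and Briar each take $19,500; Willa's $19,500 share passes to Willa's issue.
Willa's share ($19,500) passes entirely to Mateus.

Mateus receives $19,500.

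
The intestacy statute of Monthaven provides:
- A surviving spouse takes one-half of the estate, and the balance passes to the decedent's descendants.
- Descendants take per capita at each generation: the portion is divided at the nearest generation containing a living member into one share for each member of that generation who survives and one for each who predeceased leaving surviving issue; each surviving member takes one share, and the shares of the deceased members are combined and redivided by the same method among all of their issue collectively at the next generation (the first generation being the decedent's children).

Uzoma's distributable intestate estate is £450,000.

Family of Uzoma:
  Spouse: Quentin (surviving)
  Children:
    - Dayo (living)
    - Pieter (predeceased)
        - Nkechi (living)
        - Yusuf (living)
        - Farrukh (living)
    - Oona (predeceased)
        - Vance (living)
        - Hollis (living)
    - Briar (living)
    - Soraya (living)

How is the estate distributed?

Quentin takes one-half of £450,000 = £225,000. The remaining £225,000 passes to the descendants.
The descendants' portion (£225,000) is divided at the children's generation into 5 shares of £45,000. Dayo, Briar, and Soraya each take £45,000. The 2 shares of the deceased (Pieter and Oona) are combined into a pool of £90,000.
That pool (£90,000) is divided at the grandchildren's generation equally among Nkechi, Yusuf, Farrukh, Vance, and Hollis: £18,000 each.

Quentin: £225,000; Dayo: £45,000; Nkechi: £18,000; Yusuf: £18,000; Farrukh: £18,000; Vance: £18,000; Hollis: £18,000; Briar: £45,000; Soraya: £45,000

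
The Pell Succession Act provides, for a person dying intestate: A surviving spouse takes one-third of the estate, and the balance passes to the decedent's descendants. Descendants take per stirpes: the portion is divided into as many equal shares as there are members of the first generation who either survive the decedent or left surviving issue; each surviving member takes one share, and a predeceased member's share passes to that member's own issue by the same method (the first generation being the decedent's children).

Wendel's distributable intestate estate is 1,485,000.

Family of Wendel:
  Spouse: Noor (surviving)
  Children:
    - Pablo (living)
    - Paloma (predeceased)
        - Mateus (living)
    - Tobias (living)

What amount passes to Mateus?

Mateus receives 330,000.

Noor takes one-third of 1,485,000 = 495,000. The remaining 990,000 passes to the descendants.
The descendants' portion (990,000) is divided into 3 shares of 330,000: Pablo and Tobias each take 330,000; Paloma's 330,000 share passes to Paloma's issue.
Paloma's share (330,000) passes entirely to Mateus.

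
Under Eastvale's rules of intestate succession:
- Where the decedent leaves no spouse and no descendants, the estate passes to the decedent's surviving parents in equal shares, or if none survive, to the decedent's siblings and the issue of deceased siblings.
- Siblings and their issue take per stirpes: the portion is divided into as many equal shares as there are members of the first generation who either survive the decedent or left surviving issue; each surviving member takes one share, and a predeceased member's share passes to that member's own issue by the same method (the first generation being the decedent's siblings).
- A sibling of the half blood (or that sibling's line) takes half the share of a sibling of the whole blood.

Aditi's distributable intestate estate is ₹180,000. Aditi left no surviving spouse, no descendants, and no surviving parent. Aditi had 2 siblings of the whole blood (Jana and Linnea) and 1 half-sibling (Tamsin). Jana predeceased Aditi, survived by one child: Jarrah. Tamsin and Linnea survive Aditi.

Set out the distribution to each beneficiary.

The entire ₹180,000 passes to the siblings and their issue.
Counting each half-blood sibling's line as half a unit, there are 5/2 units in ₹180,000, so one unit is ₹72,000. Whole-blood lines (Jana and Linnea) take ₹72,000 each; half-blood lines (Tamsin) take ₹36,000 each.
Jana's share (₹72,000) passes entirely to Jarrah.

Jarrah: ₹72,000; Tamsin: ₹36,000; Linnea: ₹72,000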